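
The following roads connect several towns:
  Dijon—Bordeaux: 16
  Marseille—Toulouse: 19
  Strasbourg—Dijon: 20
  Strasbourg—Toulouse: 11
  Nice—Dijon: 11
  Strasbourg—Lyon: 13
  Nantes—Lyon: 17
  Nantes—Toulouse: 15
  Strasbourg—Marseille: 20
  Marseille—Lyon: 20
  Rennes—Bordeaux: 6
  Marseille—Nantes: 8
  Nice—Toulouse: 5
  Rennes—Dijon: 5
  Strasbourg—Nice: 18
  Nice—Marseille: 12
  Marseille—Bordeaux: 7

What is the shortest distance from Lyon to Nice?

29

Checking several routes:
Lyon → Nantes → Toulouse → Nice: 17 + 15 + 5 = 37
Lyon → Strasbourg → Toulouse → Nice: 13 + 11 + 5 = 29
Lyon → Nantes → Marseille → Nice: 17 + 8 + 12 = 37
Lyon → Strasbourg → Nice: 13 + 18 = 31
Lyon → Marseille → Nice: 20 + 12 = 32
Best route has total 29.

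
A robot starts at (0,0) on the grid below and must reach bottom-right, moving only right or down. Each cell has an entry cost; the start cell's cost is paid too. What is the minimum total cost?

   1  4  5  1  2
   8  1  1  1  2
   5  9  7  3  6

Best path: r0c0 r0c1 r1c1 r1c2 r1c3 r1c4 r2c4
Cost: 1 + 4 + 1 + 1 + 1 + 2 + 6 = 16

16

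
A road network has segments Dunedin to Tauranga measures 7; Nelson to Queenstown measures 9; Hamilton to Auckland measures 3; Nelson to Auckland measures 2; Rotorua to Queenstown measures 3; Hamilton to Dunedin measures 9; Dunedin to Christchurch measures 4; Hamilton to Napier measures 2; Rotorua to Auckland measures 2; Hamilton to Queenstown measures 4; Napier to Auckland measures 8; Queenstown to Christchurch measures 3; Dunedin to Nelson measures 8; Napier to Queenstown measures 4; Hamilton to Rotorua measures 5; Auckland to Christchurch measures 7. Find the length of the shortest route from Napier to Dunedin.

11

Comparing a few candidate routes:
Napier-Hamilton-Dunedin: 2 + 9 = 11
Napier-Hamilton-Auckland-Christchurch-Dunedin: 2 + 3 + 7 + 4 = 16
Napier-Queenstown-Christchurch-Dunedin: 4 + 3 + 4 = 11
Napier-Hamilton-Auckland-Nelson-Dunedin: 2 + 3 + 2 + 8 = 15
Napier-Hamilton-Queenstown-Christchurch-Dunedin: 2 + 4 + 3 + 4 = 13
The minimum is 11.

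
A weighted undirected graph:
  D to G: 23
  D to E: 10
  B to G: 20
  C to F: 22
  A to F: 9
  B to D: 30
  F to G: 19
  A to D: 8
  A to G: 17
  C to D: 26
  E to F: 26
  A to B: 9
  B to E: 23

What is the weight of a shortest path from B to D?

Comparing a few candidate routes:
B → D: 30
B → E → D: 23 + 10 = 33
B → A → D: 9 + 8 = 17
Best route has total 17.

17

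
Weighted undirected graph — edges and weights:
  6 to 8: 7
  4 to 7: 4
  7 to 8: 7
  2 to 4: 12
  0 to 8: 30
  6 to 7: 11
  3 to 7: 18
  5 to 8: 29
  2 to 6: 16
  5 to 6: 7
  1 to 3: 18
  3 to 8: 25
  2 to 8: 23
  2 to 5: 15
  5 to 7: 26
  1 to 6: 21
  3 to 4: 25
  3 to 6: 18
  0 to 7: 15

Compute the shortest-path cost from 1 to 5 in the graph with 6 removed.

62

Checking several routes:
1 - 3 - 7 - 5: 18 + 18 + 26 = 62
1 - 3 - 7 - 4 - 2 - 5: 18 + 18 + 4 + 12 + 15 = 67
1 - 3 - 4 - 2 - 5: 18 + 25 + 12 + 15 = 70
Best route has total 62.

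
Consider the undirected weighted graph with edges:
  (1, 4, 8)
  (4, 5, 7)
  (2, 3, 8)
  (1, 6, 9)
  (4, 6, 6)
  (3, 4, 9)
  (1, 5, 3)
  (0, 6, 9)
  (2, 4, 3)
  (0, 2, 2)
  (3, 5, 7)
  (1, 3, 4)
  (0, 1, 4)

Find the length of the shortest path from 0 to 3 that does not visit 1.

10

Checking several routes:
0-2-4-5-3: 2 + 3 + 7 + 7 = 19
0-2-4-3: 2 + 3 + 9 = 14
0-6-4-3: 9 + 6 + 9 = 24
0-2-3: 2 + 8 = 10
The minimum is 10.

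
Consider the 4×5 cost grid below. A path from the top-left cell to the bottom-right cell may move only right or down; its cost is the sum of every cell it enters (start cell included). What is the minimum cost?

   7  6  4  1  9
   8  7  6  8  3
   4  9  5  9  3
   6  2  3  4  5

One optimal route is (0,0)→(0,1)→(0,2)→(0,3)→(1,3)→(1,4)→(2,4)→(3,4).
Its cost is 7 + 6 + 4 + 1 + 8 + 3 + 3 + 5 = 37.

37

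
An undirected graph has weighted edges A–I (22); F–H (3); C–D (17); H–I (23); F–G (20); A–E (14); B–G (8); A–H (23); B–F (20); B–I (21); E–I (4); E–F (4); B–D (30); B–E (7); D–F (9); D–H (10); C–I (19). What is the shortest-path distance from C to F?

Checking several routes:
C → D → F: 17 + 9 = 26
C → I → E → F: 19 + 4 + 4 = 27
C → D → H → F: 17 + 10 + 3 = 30
The minimum is 26.

26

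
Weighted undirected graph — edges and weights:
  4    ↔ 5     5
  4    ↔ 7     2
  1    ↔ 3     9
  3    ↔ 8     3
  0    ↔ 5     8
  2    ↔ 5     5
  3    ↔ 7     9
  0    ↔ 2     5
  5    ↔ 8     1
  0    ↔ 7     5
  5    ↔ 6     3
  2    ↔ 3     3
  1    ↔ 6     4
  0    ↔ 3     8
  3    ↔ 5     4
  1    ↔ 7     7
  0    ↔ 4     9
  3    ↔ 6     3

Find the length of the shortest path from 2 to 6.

Comparing a few candidate routes:
2 -> 5 -> 6: 5 + 3 = 8
2 -> 3 -> 5 -> 6: 3 + 4 + 3 = 10
2 -> 3 -> 6: 3 + 3 = 6
The minimum is 6.

6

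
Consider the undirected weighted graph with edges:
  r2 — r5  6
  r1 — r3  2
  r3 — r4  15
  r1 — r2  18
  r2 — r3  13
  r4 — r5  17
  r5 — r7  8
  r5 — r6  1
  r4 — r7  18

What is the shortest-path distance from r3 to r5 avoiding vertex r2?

32

Routes from r3 to r5 avoiding r2:
r3 -> r4 -> r7 -> r5: 15 + 18 + 8 = 41
r3 -> r4 -> r5: 15 + 17 = 32
Best route has total 32.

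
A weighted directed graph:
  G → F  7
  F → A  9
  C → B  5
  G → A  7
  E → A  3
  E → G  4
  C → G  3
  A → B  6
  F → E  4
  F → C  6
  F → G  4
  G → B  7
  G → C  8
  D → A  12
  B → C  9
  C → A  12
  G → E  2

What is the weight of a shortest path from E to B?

A few of the E→B routes:
E -> G -> A -> B: 4 + 7 + 6 = 17
E -> G -> B: 4 + 7 = 11
E -> G -> C -> B: 4 + 8 + 5 = 17
E -> A -> B: 3 + 6 = 9
Best route has total 9.

9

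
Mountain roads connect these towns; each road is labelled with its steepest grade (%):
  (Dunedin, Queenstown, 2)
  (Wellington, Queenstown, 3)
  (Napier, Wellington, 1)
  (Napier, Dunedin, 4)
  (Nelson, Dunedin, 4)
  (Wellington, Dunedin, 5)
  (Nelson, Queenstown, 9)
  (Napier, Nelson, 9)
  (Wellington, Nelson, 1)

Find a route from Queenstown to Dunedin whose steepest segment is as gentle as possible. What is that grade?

2

A few of the Queenstown→Dunedin routes:
Queenstown → Wellington → Nelson → Dunedin: max(3, 1, 4) = 4
Queenstown → Wellington → Napier → Dunedin: max(3, 1, 4) = 4
Queenstown → Wellington → Dunedin: max(3, 5) = 5
Queenstown → Nelson → Wellington → Napier → Dunedin: max(9, 1, 1, 4) = 9
Queenstown → Dunedin: max(2) = 2
Smallest bottleneck: 2%.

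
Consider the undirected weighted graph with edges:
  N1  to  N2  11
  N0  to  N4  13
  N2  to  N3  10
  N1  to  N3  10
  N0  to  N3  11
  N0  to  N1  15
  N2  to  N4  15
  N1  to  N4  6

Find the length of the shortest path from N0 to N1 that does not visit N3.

15

Paths from N0 to N1 avoiding N3:
N0 - N1: 15
N0 - N4 - N2 - N1: 13 + 15 + 11 = 39
N0 - N4 - N1: 13 + 6 = 19
The minimum is 15.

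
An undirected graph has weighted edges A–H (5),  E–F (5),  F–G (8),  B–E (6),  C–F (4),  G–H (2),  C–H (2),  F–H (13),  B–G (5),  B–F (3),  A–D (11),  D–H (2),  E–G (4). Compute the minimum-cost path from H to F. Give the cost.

Checking several routes:
H -> G -> B -> F: 2 + 5 + 3 = 10
H -> C -> F: 2 + 4 = 6
H -> G -> F: 2 + 8 = 10
Shortest: 6.

6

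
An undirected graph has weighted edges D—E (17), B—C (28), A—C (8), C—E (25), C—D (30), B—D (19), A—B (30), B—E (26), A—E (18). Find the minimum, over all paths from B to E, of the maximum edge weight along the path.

Checking several routes:
B - C - E: max(28, 25) = 28
B - E: max(26) = 26
B - D - E: max(19, 17) = 19
B - C - A - E: max(28, 8, 18) = 28
B - C - D - E: max(28, 30, 17) = 30
The minimum achievable maximum is 19.

19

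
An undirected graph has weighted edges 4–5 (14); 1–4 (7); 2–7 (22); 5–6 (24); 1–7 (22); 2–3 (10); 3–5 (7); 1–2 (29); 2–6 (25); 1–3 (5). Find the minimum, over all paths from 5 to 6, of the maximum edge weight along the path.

Comparing a few candidate routes:
5 - 6: max(24) = 24
5 - 3 - 1 - 7 - 2 - 6: max(7, 5, 22, 22, 25) = 25
5 - 3 - 2 - 6: max(7, 10, 25) = 25
Smallest bottleneck: 24.

24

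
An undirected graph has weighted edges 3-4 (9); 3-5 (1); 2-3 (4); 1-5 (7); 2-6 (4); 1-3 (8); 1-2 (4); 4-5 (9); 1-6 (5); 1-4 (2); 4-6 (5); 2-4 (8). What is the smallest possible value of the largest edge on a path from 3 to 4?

4

A few of the 3→4 routes:
3→2→1→4: max(4, 4, 2) = 4
3→2→6→4: max(4, 4, 5) = 5
3→2→6→1→4: max(4, 4, 5, 2) = 5
Smallest bottleneck: 4.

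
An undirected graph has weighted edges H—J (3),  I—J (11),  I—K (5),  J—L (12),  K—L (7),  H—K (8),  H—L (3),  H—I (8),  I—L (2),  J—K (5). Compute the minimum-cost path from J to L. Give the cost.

6

Checking several routes:
J→K→I→L: 5 + 5 + 2 = 12
J→K→L: 5 + 7 = 12
J→H→L: 3 + 3 = 6
Shortest: 6.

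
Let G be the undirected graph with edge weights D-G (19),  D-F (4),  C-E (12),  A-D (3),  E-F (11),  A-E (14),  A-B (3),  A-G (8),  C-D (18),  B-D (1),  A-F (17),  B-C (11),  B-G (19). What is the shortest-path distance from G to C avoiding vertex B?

A few of the G→C routes:
G - D - F - E - C: 19 + 4 + 11 + 12 = 46
G - A - E - C: 8 + 14 + 12 = 34
G - A - D - F - E - C: 8 + 3 + 4 + 11 + 12 = 38
G - A - D - C: 8 + 3 + 18 = 29
G - D - C: 19 + 18 = 37
Shortest: 29.

29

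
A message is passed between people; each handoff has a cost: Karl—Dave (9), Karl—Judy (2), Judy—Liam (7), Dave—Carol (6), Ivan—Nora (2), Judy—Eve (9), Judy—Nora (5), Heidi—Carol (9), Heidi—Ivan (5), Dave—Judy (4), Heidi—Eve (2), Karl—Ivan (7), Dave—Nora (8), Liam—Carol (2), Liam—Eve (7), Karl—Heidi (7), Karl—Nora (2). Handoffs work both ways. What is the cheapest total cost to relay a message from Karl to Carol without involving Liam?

12

Some routes from Karl to Carol avoiding Liam:
Karl -> Judy -> Dave -> Carol: 2 + 4 + 6 = 12
Karl -> Nora -> Dave -> Carol: 2 + 8 + 6 = 16
Karl -> Heidi -> Carol: 7 + 9 = 16
Karl -> Nora -> Judy -> Dave -> Carol: 2 + 5 + 4 + 6 = 17
Karl -> Dave -> Carol: 9 + 6 = 15
Best route has total 12.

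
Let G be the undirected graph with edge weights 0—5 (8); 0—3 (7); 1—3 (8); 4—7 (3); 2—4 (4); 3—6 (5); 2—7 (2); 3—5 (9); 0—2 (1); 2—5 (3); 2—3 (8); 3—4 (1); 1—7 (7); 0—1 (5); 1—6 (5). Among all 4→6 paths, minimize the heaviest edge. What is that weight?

5

Some routes from 4 to 6:
4 - 7 - 2 - 0 - 1 - 6: max(3, 2, 1, 5, 5) = 5
4 - 3 - 6: max(1, 5) = 5
4 - 2 - 0 - 1 - 6: max(4, 1, 5, 5) = 5
The minimum achievable maximum is 5.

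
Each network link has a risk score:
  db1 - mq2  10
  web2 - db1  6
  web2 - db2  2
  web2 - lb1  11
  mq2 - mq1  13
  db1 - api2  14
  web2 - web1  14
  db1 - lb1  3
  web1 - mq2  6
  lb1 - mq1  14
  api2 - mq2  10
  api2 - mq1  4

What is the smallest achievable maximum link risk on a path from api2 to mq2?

10

Some routes from api2 to mq2:
api2 -> mq2: max(10) = 10
api2 -> mq1 -> mq2: max(4, 13) = 13
api2 -> mq1 -> lb1 -> web2 -> web1 -> mq2: max(4, 14, 11, 14, 6) = 14
api2 -> mq1 -> lb1 -> web2 -> db1 -> mq2: max(4, 14, 11, 6, 10) = 14
Smallest bottleneck: 10.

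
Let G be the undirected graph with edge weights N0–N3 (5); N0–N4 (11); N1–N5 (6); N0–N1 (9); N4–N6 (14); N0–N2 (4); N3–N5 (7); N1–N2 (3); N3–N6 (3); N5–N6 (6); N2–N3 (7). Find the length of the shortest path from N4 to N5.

Comparing a few candidate routes:
N4-N0-N3-N5: 11 + 5 + 7 = 23
N4-N0-N2-N1-N5: 11 + 4 + 3 + 6 = 24
N4-N6-N5: 14 + 6 = 20
Best route has total 20.

20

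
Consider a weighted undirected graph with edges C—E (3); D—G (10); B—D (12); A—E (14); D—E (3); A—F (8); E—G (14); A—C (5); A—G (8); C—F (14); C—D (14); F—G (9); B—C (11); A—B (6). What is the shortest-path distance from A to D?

11

Some routes from A to D:
A -> B -> D: 6 + 12 = 18
A -> E -> D: 14 + 3 = 17
A -> C -> E -> D: 5 + 3 + 3 = 11
A -> G -> D: 8 + 10 = 18
A -> B -> C -> E -> D: 6 + 11 + 3 + 3 = 23
A -> C -> D: 5 + 14 = 19
The minimum is 11.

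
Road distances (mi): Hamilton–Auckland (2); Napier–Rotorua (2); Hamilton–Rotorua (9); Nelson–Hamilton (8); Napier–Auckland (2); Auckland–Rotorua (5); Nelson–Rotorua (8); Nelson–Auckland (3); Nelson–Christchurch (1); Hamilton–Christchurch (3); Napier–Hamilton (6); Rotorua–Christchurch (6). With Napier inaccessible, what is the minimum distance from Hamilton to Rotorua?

7

Comparing a few candidate routes:
Hamilton→Christchurch→Rotorua: 3 + 6 = 9
Hamilton→Auckland→Rotorua: 2 + 5 = 7
Hamilton→Rotorua: 9
Best route has total 7 mi.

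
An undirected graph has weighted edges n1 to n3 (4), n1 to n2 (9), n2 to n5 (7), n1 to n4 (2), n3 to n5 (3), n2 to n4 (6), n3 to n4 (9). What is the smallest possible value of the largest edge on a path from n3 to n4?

Some routes from n3 to n4:
n3 → n5 → n2 → n4: max(3, 7, 6) = 7
n3 → n1 → n4: max(4, 2) = 4
n3 → n5 → n2 → n1 → n4: max(3, 7, 9, 2) = 9
Smallest bottleneck: 4.

4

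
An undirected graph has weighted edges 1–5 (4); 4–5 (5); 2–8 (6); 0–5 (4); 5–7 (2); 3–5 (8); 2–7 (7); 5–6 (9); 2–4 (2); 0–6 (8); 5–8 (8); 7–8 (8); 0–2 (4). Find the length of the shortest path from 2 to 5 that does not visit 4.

A few of the 2→5 routes:
2 - 8 - 7 - 5: 6 + 8 + 2 = 16
2 - 0 - 5: 4 + 4 = 8
2 - 7 - 5: 7 + 2 = 9
2 - 0 - 6 - 5: 4 + 8 + 9 = 21
2 - 8 - 5: 6 + 8 = 14
Best route has total 8.

8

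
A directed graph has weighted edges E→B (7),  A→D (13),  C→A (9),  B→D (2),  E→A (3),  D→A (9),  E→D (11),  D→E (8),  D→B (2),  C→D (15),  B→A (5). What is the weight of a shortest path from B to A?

5

Candidate routes:
B -> A: 5
B -> D -> A: 2 + 9 = 11
B -> D -> E -> A: 2 + 8 + 3 = 13
Shortest: 5.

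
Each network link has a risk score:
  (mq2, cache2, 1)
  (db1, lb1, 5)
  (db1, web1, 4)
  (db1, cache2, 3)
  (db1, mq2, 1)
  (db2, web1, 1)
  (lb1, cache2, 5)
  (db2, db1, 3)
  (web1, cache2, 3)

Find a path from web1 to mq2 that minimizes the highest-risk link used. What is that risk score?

Checking several routes:
web1-db1-mq2: max(4, 1) = 4
web1-db2-db1-mq2: max(1, 3, 1) = 3
web1-db1-cache2-mq2: max(4, 3, 1) = 4
web1-cache2-mq2: max(3, 1) = 3
web1-cache2-db1-mq2: max(3, 3, 1) = 3
web1-db2-db1-cache2-mq2: max(1, 3, 3, 1) = 3
Smallest bottleneck: 3.

3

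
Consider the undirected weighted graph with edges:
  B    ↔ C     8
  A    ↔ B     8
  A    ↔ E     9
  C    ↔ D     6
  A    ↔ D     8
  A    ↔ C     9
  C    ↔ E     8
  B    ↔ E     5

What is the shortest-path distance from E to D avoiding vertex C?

Routes from E to D avoiding C:
E-B-A-D: 5 + 8 + 8 = 21
E-A-D: 9 + 8 = 17
Best route has total 17.

17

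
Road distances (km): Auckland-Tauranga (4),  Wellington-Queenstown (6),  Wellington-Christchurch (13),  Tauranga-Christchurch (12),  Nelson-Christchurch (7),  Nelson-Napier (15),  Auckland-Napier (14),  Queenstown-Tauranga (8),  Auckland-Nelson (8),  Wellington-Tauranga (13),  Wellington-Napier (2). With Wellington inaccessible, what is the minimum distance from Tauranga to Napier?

Paths from Tauranga to Napier avoiding Wellington:
Tauranga - Auckland - Napier: 4 + 14 = 18
Tauranga - Auckland - Nelson - Napier: 4 + 8 + 15 = 27
Tauranga - Christchurch - Nelson - Napier: 12 + 7 + 15 = 34
Tauranga - Christchurch - Nelson - Auckland - Napier: 12 + 7 + 8 + 14 = 41
Best route has total 18 km.

18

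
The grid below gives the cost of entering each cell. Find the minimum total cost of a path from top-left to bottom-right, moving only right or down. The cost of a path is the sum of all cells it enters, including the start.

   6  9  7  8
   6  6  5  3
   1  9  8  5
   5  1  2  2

23

One optimal route is (0,0) → (1,0) → (2,0) → (3,0) → (3,1) → (3,2) → (3,3).
Its cost is 6 + 6 + 1 + 5 + 1 + 2 + 2 = 23.
(Top row then right column would cost 40.)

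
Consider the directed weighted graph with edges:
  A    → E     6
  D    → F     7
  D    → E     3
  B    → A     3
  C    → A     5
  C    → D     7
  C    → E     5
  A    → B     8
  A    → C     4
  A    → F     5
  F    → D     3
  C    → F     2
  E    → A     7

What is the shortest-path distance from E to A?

Candidate routes:
E→A: 7
The minimum is 7.

7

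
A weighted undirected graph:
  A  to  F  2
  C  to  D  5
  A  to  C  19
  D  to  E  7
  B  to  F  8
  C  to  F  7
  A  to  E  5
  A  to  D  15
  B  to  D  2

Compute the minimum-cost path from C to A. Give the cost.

9

Comparing a few candidate routes:
C → F → A: 7 + 2 = 9
C → D → B → F → A: 5 + 2 + 8 + 2 = 17
C → D → E → A: 5 + 7 + 5 = 17
Shortest: 9.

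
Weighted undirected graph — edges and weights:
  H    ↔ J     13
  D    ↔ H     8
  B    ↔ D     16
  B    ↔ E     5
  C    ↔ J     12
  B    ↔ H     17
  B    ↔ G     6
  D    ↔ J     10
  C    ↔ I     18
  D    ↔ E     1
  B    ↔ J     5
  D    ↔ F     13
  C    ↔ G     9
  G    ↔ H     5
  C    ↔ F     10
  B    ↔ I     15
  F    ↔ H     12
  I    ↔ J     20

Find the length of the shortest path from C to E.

20

A few of the C→E routes:
C → F → D → E: 10 + 13 + 1 = 24
C → J → B → E: 12 + 5 + 5 = 22
C → J → D → E: 12 + 10 + 1 = 23
C → G → B → E: 9 + 6 + 5 = 20
C → G → H → D → E: 9 + 5 + 8 + 1 = 23
Best route has total 20.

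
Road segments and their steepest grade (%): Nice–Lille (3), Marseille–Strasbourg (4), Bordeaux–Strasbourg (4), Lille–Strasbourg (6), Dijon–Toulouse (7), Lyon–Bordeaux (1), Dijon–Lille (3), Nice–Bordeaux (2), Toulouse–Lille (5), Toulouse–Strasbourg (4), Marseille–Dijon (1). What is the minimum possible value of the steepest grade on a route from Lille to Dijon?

3

Some routes from Lille to Dijon:
Lille→Toulouse→Strasbourg→Marseille→Dijon: max(5, 4, 4, 1) = 5
Lille→Dijon: max(3) = 3
Lille→Toulouse→Dijon: max(5, 7) = 7
Lille→Strasbourg→Marseille→Dijon: max(6, 4, 1) = 6
Lille→Nice→Bordeaux→Strasbourg→Marseille→Dijon: max(3, 2, 4, 4, 1) = 4
Smallest bottleneck: 3%.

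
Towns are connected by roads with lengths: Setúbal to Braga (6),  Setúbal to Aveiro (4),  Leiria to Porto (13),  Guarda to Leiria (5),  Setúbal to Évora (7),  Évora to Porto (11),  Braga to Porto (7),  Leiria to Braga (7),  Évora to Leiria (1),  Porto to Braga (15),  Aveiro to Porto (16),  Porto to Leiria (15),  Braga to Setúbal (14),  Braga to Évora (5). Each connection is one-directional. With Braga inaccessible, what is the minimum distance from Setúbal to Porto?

Routes from Setúbal to Porto avoiding Braga:
Setúbal → Évora → Leiria → Porto: 7 + 1 + 13 = 21
Setúbal → Évora → Porto: 7 + 11 = 18
Setúbal → Aveiro → Porto: 4 + 16 = 20
Best route has total 18.

18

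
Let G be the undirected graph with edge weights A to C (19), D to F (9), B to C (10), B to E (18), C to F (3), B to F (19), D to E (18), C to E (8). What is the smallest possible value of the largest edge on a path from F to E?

8

Routes from F to E:
F-C-B-E: max(3, 10, 18) = 18
F-B-E: max(19, 18) = 19
F-D-E: max(9, 18) = 18
F-B-C-E: max(19, 10, 8) = 19
F-C-E: max(3, 8) = 8
The minimum achievable maximum is 8.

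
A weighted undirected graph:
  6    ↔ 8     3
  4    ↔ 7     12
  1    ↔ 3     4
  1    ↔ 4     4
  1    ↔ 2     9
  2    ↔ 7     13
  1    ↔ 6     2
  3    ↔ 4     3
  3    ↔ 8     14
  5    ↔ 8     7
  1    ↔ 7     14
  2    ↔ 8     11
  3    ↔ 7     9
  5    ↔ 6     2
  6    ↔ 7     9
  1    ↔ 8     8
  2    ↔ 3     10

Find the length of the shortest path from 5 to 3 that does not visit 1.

Checking several routes:
5-6-8-3: 2 + 3 + 14 = 19
5-6-7-4-3: 2 + 9 + 12 + 3 = 26
5-6-8-2-3: 2 + 3 + 11 + 10 = 26
5-6-7-3: 2 + 9 + 9 = 20
5-8-3: 7 + 14 = 21
5-8-6-7-3: 7 + 3 + 9 + 9 = 28
Shortest: 19.

19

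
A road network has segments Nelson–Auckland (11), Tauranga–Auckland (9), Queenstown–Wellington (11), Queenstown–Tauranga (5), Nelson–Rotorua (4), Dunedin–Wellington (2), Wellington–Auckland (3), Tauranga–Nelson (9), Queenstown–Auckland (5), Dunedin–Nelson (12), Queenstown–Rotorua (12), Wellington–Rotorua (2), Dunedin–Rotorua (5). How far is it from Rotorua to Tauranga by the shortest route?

13

Some routes from Rotorua to Tauranga:
Rotorua-Queenstown-Tauranga: 12 + 5 = 17
Rotorua-Wellington-Queenstown-Tauranga: 2 + 11 + 5 = 18
Rotorua-Nelson-Tauranga: 4 + 9 = 13
Rotorua-Wellington-Auckland-Tauranga: 2 + 3 + 9 = 14
Rotorua-Wellington-Auckland-Queenstown-Tauranga: 2 + 3 + 5 + 5 = 15
The minimum is 13 mi.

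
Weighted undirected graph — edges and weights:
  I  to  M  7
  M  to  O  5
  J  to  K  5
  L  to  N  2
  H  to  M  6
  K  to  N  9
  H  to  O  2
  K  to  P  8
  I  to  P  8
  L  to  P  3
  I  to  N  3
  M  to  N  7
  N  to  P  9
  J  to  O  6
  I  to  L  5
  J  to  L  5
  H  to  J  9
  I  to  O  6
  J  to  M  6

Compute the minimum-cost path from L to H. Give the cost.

Some routes from L to H:
L -> I -> O -> H: 5 + 6 + 2 = 13
L -> N -> M -> O -> H: 2 + 7 + 5 + 2 = 16
L -> J -> O -> H: 5 + 6 + 2 = 13
L -> N -> I -> O -> H: 2 + 3 + 6 + 2 = 13
L -> J -> H: 5 + 9 = 14
L -> N -> M -> H: 2 + 7 + 6 = 15
Best route has total 13.

13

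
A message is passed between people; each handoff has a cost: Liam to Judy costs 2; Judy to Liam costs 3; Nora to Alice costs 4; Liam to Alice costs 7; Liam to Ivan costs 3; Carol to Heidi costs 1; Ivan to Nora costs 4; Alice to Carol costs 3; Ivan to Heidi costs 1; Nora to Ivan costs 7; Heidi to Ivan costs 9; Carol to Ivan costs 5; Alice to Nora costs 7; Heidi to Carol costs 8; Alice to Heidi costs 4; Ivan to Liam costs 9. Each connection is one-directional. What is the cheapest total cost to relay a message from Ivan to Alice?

8

Routes from Ivan to Alice:
Ivan-Liam-Alice: 9 + 7 = 16
Ivan-Nora-Alice: 4 + 4 = 8
Best route has total 8.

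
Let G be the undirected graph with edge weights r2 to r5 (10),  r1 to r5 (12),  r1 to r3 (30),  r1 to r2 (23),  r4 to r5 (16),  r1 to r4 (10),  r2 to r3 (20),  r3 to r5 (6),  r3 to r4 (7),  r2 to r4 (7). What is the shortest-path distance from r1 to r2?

17

Comparing a few candidate routes:
r1 -> r4 -> r3 -> r5 -> r2: 10 + 7 + 6 + 10 = 33
r1 -> r5 -> r3 -> r4 -> r2: 12 + 6 + 7 + 7 = 32
r1 -> r4 -> r2: 10 + 7 = 17
r1 -> r5 -> r2: 12 + 10 = 22
r1 -> r2: 23
The minimum is 17.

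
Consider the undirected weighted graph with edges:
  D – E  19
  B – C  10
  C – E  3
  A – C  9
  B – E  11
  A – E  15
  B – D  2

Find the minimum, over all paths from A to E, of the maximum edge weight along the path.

Candidate routes:
A → C → B → D → E: max(9, 10, 2, 19) = 19
A → C → B → E: max(9, 10, 11) = 11
A → E: max(15) = 15
A → C → E: max(9, 3) = 9
Best route has worst link 9.

9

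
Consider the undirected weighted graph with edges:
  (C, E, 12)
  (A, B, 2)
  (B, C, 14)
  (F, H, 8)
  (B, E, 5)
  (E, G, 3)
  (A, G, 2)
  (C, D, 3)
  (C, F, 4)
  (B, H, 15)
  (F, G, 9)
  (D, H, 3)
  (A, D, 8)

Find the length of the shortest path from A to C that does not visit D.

Checking several routes:
A → B → E → C: 2 + 5 + 12 = 19
A → B → C: 2 + 14 = 16
A → B → E → G → F → C: 2 + 5 + 3 + 9 + 4 = 23
A → G → F → C: 2 + 9 + 4 = 15
A → G → E → C: 2 + 3 + 12 = 17
Shortest: 15.

15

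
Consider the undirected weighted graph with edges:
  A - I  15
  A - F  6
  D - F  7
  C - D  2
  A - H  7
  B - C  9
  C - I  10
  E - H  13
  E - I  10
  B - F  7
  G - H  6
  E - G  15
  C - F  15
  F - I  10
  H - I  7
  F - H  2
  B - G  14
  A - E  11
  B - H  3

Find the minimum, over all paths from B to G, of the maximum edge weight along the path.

6

Some routes from B to G:
B - H - G: max(3, 6) = 6
B - F - A - H - G: max(7, 6, 7, 6) = 7
B - C - D - F - A - H - G: max(9, 2, 7, 6, 7, 6) = 9
B - C - D - F - H - G: max(9, 2, 7, 2, 6) = 9
B - F - H - G: max(7, 2, 6) = 7
Smallest bottleneck: 6.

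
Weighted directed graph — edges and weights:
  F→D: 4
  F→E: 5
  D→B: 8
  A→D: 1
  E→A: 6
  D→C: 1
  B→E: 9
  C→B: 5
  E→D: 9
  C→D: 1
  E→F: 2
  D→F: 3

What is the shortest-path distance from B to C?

16

Routes from B to C:
B -> E -> D -> C: 9 + 9 + 1 = 19
B -> E -> F -> D -> C: 9 + 2 + 4 + 1 = 16
B -> E -> A -> D -> C: 9 + 6 + 1 + 1 = 17
Best route has total 16.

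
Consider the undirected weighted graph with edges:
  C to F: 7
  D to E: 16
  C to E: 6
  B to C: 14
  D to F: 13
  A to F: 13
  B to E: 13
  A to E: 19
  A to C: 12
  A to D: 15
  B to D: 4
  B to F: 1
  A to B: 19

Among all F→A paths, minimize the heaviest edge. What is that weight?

Comparing a few candidate routes:
F-A: max(13) = 13
F-D-B-E-C-A: max(13, 4, 13, 6, 12) = 13
F-C-A: max(7, 12) = 12
Best route has worst link 12.

12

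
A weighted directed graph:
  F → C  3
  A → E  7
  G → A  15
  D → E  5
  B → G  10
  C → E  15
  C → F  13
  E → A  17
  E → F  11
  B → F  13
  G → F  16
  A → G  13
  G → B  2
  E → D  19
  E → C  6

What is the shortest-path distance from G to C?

18

Paths from G to C:
G→A→E→C: 15 + 7 + 6 = 28
G→B→F→C: 2 + 13 + 3 = 18
G→A→E→F→C: 15 + 7 + 11 + 3 = 36
G→F→C: 16 + 3 = 19
Shortest: 18.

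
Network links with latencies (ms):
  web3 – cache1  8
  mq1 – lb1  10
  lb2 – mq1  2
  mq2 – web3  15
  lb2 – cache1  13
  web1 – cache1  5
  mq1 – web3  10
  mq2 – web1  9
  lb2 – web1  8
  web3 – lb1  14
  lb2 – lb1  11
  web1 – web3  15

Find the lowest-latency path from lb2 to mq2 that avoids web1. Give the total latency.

27

Some routes from lb2 to mq2 avoiding web1:
lb2→mq1→lb1→web3→mq2: 2 + 10 + 14 + 15 = 41
lb2→mq1→web3→mq2: 2 + 10 + 15 = 27
lb2→lb1→web3→mq2: 11 + 14 + 15 = 40
lb2→cache1→web3→mq2: 13 + 8 + 15 = 36
Best route has total 27 ms.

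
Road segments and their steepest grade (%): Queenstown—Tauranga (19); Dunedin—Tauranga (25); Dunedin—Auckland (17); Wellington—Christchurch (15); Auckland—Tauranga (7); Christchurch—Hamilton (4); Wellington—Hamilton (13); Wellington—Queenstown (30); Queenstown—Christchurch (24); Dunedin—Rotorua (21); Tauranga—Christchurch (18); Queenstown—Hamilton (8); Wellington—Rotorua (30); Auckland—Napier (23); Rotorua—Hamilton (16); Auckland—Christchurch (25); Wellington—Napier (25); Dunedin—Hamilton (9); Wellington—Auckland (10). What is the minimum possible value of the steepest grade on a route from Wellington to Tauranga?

Some routes from Wellington to Tauranga:
Wellington-Hamilton-Dunedin-Auckland-Tauranga: max(13, 9, 17, 7) = 17
Wellington-Auckland-Tauranga: max(10, 7) = 10
Wellington-Auckland-Dunedin-Hamilton-Christchurch-Tauranga: max(10, 17, 9, 4, 18) = 18
Wellington-Christchurch-Hamilton-Dunedin-Auckland-Tauranga: max(15, 4, 9, 17, 7) = 17
Wellington-Hamilton-Christchurch-Tauranga: max(13, 4, 18) = 18
The minimum achievable maximum is 10%.

10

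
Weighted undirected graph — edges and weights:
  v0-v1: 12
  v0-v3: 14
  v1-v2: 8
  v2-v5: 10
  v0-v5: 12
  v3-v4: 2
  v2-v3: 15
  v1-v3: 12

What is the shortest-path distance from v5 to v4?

Some routes from v5 to v4:
v5-v0-v3-v4: 12 + 14 + 2 = 28
v5-v0-v1-v3-v4: 12 + 12 + 12 + 2 = 38
v5-v2-v3-v4: 10 + 15 + 2 = 27
v5-v2-v1-v3-v4: 10 + 8 + 12 + 2 = 32
The minimum is 27.

27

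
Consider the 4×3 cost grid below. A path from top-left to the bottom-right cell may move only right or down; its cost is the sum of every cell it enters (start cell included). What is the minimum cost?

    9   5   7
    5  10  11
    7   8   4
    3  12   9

Best path: [0,0] -> [1,0] -> [2,0] -> [2,1] -> [2,2] -> [3,2]
Cost: 9 + 5 + 7 + 8 + 4 + 9 = 42
For comparison, the top-then-right route costs 45.

42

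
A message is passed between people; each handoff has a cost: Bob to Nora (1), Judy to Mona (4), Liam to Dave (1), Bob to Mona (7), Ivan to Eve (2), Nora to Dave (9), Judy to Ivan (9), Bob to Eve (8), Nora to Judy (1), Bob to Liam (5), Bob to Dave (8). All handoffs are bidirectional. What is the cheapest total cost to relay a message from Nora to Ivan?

Checking several routes:
Nora-Judy-Ivan: 1 + 9 = 10
Nora-Bob-Eve-Ivan: 1 + 8 + 2 = 11
Nora-Judy-Mona-Bob-Eve-Ivan: 1 + 4 + 7 + 8 + 2 = 22
Nora-Dave-Liam-Bob-Eve-Ivan: 9 + 1 + 5 + 8 + 2 = 25
Nora-Bob-Mona-Judy-Ivan: 1 + 7 + 4 + 9 = 21
Best route has total 10.

10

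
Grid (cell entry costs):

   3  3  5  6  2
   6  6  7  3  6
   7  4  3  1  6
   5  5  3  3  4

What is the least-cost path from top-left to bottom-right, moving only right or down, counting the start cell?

27

Best path: r0c0 → r0c1 → r1c1 → r2c1 → r2c2 → r2c3 → r3c3 → r3c4
Cost: 3 + 3 + 6 + 4 + 3 + 1 + 3 + 4 = 27
(Top row then right column would cost 35.)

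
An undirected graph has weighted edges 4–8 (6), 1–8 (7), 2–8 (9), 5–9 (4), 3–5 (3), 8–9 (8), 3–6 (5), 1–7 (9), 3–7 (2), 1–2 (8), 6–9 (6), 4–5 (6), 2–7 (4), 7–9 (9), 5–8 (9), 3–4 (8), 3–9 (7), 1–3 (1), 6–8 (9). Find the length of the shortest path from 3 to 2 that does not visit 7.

Some routes from 3 to 2 avoiding 7:
3 -> 1 -> 8 -> 2: 1 + 7 + 9 = 17
3 -> 1 -> 2: 1 + 8 = 9
3 -> 5 -> 8 -> 2: 3 + 9 + 9 = 21
Shortest: 9.

9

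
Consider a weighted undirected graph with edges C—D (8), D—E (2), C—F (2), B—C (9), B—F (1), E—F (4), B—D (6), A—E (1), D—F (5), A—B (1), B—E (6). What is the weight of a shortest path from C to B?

A few of the C→B routes:
C -> F -> B: 2 + 1 = 3
C -> B: 9
C -> F -> E -> A -> B: 2 + 4 + 1 + 1 = 8
Shortest: 3.

3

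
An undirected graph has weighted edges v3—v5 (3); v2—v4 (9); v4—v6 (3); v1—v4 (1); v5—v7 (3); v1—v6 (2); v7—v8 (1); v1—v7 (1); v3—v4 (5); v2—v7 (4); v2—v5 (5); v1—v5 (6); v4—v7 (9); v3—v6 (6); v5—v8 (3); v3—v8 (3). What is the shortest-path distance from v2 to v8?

5

Some routes from v2 to v8:
v2→v5→v7→v8: 5 + 3 + 1 = 9
v2→v7→v5→v8: 4 + 3 + 3 = 10
v2→v5→v8: 5 + 3 = 8
v2→v7→v8: 4 + 1 = 5
Shortest: 5.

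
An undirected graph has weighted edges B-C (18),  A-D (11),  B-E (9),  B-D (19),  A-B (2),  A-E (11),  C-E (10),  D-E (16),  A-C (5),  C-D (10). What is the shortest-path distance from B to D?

13

Some routes from B to D:
B → E → D: 9 + 16 = 25
B → C → D: 18 + 10 = 28
B → A → C → D: 2 + 5 + 10 = 17
B → A → D: 2 + 11 = 13
B → D: 19
Best route has total 13.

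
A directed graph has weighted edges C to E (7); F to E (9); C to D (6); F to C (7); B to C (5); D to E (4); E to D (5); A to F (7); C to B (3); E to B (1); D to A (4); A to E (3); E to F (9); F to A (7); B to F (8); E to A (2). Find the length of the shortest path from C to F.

Some routes from C to F:
C-B-F: 3 + 8 = 11
C-D-A-F: 6 + 4 + 7 = 17
C-E-A-F: 7 + 2 + 7 = 16
C-E-F: 7 + 9 = 16
C-E-B-F: 7 + 1 + 8 = 16
C-D-E-B-F: 6 + 4 + 1 + 8 = 19
Best route has total 11.

11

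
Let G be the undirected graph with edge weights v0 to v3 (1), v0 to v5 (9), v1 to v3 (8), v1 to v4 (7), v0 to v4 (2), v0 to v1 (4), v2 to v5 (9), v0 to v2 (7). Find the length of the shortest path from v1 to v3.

5

Routes from v1 to v3:
v1-v0-v3: 4 + 1 = 5
v1-v3: 8
v1-v4-v0-v3: 7 + 2 + 1 = 10
Shortest: 5.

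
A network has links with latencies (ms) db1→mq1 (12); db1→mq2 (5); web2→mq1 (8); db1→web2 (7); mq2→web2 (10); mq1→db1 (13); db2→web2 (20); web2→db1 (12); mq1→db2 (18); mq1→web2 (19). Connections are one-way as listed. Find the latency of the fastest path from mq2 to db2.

Paths from mq2 to db2:
mq2 -> web2 -> db1 -> mq1 -> db2: 10 + 12 + 12 + 18 = 52
mq2 -> web2 -> mq1 -> db2: 10 + 8 + 18 = 36
The minimum is 36 ms.

36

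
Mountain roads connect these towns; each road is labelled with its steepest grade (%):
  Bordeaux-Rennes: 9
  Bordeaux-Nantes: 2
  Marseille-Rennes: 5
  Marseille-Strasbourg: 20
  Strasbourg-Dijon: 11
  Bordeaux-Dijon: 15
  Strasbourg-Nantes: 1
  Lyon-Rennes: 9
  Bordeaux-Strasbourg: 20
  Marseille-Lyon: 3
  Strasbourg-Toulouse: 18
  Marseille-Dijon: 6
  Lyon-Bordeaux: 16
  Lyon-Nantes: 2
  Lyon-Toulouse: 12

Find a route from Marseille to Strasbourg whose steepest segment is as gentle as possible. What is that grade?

3

Some routes from Marseille to Strasbourg:
Marseille -> Lyon -> Nantes -> Bordeaux -> Dijon -> Strasbourg: max(3, 2, 2, 15, 11) = 15
Marseille -> Rennes -> Lyon -> Nantes -> Strasbourg: max(5, 9, 2, 1) = 9
Marseille -> Dijon -> Strasbourg: max(6, 11) = 11
Marseille -> Lyon -> Nantes -> Strasbourg: max(3, 2, 1) = 3
Marseille -> Rennes -> Bordeaux -> Nantes -> Strasbourg: max(5, 9, 2, 1) = 9
Marseille -> Lyon -> Rennes -> Bordeaux -> Nantes -> Strasbourg: max(3, 9, 9, 2, 1) = 9
Best route has worst link 3%.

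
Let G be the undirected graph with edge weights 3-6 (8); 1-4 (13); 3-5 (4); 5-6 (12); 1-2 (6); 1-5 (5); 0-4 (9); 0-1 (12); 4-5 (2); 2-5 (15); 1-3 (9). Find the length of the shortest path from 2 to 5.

Some routes from 2 to 5:
2-5: 15
2-1-4-5: 6 + 13 + 2 = 21
2-1-3-5: 6 + 9 + 4 = 19
2-1-0-4-5: 6 + 12 + 9 + 2 = 29
2-1-5: 6 + 5 = 11
Shortest: 11.

11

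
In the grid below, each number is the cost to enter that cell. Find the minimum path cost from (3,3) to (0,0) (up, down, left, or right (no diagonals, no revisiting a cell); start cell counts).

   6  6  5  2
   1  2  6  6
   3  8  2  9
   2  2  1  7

22

Best path: (3,3) → (3,2) → (3,1) → (3,0) → (2,0) → (1,0) → (0,0)
Cost: 7 + 1 + 2 + 2 + 3 + 1 + 6 = 22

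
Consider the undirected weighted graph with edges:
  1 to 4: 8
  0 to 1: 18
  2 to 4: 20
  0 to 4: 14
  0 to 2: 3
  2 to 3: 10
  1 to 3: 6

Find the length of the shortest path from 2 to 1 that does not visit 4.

Candidate routes:
2 - 0 - 1: 3 + 18 = 21
2 - 3 - 1: 10 + 6 = 16
Best route has total 16.

16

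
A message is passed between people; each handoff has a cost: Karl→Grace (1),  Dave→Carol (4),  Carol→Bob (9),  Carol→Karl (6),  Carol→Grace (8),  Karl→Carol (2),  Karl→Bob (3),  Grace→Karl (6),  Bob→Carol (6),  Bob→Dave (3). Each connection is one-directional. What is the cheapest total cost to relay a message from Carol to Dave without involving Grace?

12

Routes from Carol to Dave avoiding Grace:
Carol-Karl-Bob-Dave: 6 + 3 + 3 = 12
Carol-Bob-Dave: 9 + 3 = 12
Shortest: 12.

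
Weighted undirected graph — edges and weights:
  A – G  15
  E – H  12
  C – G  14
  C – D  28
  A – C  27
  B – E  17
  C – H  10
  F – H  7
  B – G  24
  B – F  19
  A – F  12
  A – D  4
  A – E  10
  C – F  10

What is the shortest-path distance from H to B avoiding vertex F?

29

A few of the H→B routes:
H→C→G→A→E→B: 10 + 14 + 15 + 10 + 17 = 66
H→E→B: 12 + 17 = 29
H→C→A→E→B: 10 + 27 + 10 + 17 = 64
H→C→G→B: 10 + 14 + 24 = 48
H→E→A→G→B: 12 + 10 + 15 + 24 = 61
Best route has total 29.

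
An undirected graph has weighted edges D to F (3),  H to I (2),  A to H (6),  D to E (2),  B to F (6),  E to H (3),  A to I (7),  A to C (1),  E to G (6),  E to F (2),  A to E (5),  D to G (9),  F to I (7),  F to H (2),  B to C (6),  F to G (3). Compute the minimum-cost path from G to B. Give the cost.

9

Checking several routes:
G -> D -> F -> B: 9 + 3 + 6 = 18
G -> F -> E -> A -> C -> B: 3 + 2 + 5 + 1 + 6 = 17
G -> E -> H -> F -> B: 6 + 3 + 2 + 6 = 17
G -> F -> B: 3 + 6 = 9
G -> E -> F -> B: 6 + 2 + 6 = 14
G -> E -> D -> F -> B: 6 + 2 + 3 + 6 = 17
Shortest: 9.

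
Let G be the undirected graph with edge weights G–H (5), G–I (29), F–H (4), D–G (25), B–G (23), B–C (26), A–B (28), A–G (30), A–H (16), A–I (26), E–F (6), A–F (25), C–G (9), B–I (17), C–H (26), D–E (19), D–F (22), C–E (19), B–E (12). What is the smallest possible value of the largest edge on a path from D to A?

19

Some routes from D to A:
D → F → H → A: max(22, 4, 16) = 22
D → F → E → C → G → H → A: max(22, 6, 19, 9, 5, 16) = 22
D → E → C → G → H → A: max(19, 19, 9, 5, 16) = 19
D → E → F → H → A: max(19, 6, 4, 16) = 19
The minimum achievable maximum is 19.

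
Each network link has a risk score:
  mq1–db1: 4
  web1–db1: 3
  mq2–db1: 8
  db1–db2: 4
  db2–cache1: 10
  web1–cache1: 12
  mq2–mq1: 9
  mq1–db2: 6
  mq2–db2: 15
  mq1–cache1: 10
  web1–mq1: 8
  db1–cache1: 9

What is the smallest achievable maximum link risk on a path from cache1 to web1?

A few of the cache1→web1 routes:
cache1 → db1 → web1: max(9, 3) = 9
cache1 → db1 → mq1 → web1: max(9, 4, 8) = 9
cache1 → db1 → mq2 → mq1 → web1: max(9, 8, 9, 8) = 9
The minimum achievable maximum is 9.

9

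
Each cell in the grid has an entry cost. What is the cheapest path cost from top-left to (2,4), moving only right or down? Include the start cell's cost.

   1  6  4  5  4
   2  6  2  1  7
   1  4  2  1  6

17

Cheapest: (0,0) → (1,0) → (2,0) → (2,1) → (2,2) → (2,3) → (2,4)
  1 + 2 + 1 + 4 + 2 + 1 + 6 = 17
(Top row then right column would cost 33.)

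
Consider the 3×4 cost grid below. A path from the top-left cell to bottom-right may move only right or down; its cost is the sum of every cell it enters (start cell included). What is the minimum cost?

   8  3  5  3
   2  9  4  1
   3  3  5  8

28

One optimal route is r0c0→r0c1→r0c2→r0c3→r1c3→r2c3.
Its cost is 8 + 3 + 5 + 3 + 1 + 8 = 28.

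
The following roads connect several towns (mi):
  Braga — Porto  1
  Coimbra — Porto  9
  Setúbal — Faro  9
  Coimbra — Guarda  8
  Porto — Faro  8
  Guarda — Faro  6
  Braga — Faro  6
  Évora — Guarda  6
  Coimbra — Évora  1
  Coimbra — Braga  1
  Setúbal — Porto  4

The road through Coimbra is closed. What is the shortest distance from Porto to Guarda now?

Paths from Porto to Guarda avoiding Coimbra:
Porto→Braga→Faro→Guarda: 1 + 6 + 6 = 13
Porto→Faro→Guarda: 8 + 6 = 14
Porto→Setúbal→Faro→Guarda: 4 + 9 + 6 = 19
Best route has total 13 mi.

13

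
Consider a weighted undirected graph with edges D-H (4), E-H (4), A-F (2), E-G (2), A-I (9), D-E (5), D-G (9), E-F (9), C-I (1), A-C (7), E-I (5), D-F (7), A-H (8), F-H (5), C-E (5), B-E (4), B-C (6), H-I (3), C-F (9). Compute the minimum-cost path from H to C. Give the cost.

A few of the H→C routes:
H-E-C: 4 + 5 = 9
H-I-C: 3 + 1 = 4
H-E-I-C: 4 + 5 + 1 = 10
The minimum is 4.

4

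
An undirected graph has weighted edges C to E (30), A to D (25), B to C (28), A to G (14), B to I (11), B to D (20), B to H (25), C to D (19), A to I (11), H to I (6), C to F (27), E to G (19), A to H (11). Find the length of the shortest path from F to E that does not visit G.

57

Paths from F to E avoiding G:
F - C - E: 27 + 30 = 57
Shortest: 57.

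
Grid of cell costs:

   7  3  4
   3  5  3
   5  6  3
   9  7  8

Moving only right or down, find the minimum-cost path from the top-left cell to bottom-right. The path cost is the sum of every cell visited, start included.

Take [0,0]→[0,1]→[0,2]→[1,2]→[2,2]→[3,2] for a total of 7 + 3 + 4 + 3 + 3 + 8 = 28.

28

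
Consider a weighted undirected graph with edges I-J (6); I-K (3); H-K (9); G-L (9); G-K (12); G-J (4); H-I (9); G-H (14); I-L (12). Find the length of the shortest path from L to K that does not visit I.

Paths from L to K avoiding I:
L → G → K: 9 + 12 = 21
L → G → H → K: 9 + 14 + 9 = 32
Best route has total 21.

21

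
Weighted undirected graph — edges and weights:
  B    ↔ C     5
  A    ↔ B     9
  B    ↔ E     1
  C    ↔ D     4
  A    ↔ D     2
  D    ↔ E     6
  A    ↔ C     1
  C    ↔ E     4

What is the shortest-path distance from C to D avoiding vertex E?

3

Routes from C to D avoiding E:
C→B→A→D: 5 + 9 + 2 = 16
C→A→D: 1 + 2 = 3
C→D: 4
Shortest: 3.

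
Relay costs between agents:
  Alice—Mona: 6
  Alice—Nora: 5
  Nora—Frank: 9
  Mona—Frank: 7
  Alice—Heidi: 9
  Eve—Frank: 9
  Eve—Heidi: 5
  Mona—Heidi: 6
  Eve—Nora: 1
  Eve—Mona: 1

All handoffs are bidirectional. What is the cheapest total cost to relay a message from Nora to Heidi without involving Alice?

6

A few of the Nora→Heidi routes:
Nora-Frank-Eve-Heidi: 9 + 9 + 5 = 23
Nora-Frank-Mona-Eve-Heidi: 9 + 7 + 1 + 5 = 22
Nora-Eve-Frank-Mona-Heidi: 1 + 9 + 7 + 6 = 23
Nora-Eve-Heidi: 1 + 5 = 6
Nora-Eve-Mona-Heidi: 1 + 1 + 6 = 8
Nora-Frank-Mona-Heidi: 9 + 7 + 6 = 22
Shortest: 6.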